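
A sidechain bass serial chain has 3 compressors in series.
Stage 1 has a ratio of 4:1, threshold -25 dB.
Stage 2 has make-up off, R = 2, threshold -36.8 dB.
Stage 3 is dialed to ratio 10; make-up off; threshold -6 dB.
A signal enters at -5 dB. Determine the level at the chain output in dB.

-28.4 dB

Stage 1: -5 dB is 20 dB over -25 dB; at 4:1 that becomes 5 dB over, giving -20 dB.
Stage 2: 16.8 dB above -36.8 dB, reduced 2:1 to 8.4 dB above → -28.4 dB.
Stage 3: below threshold (-28.4 ≤ -6); passes unchanged; output -28.4 dB.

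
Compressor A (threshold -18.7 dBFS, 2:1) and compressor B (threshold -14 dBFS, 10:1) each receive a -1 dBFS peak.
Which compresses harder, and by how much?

A: overshoot 17.7 dB → output overshoot 8.85 dB → GR 8.85 dB.
B: overshoot 13 dB → output overshoot 1.3 dB → GR 11.7 dB.
B applies 2.85 dB more gain reduction.

B, by 2.85 dB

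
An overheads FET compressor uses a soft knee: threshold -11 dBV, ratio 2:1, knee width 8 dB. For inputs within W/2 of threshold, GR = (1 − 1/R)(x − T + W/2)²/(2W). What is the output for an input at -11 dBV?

x − T + W/2 = -11 − (-11) + 4 = 4.
GR = (1 − 1/2) × 4² / 16 = 0.5 × 16 / 16 = 0.5 dB.
Output = -11 − 0.5 = -11.5 dBV.

-11.5 dBV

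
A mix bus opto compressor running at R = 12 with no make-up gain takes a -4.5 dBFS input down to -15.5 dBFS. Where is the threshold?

-16.5 dBFS

Input is 12 dB above T (since output overshoot × R = input overshoot: (-15.5 − T)·12 = -4.5 − T gives T = -16.5 dBFS).
Check: -16.5 + (-4.5 − (-16.5))/12 = -16.5 + 1 = -15.5 dBFS. ✓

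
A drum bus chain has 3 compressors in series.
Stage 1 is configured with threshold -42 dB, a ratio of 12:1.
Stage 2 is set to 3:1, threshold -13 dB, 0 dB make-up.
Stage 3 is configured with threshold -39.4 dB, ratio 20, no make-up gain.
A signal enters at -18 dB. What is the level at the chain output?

Stage 1: 24 dB above -42 dB, reduced 12:1 to 2 dB above → -40 dB.
Stage 2: -40 dB is at or below the -13 dB threshold — no compression; output -40 dB.
Stage 3: -40 dB is at or below the -39.4 dB threshold — no compression; output -40 dB.

-40 dB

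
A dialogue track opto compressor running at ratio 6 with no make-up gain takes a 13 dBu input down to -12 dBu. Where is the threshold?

Input is 30 dB above T (since output overshoot × R = input overshoot: (-12 − T)·6 = 13 − T gives T = -17 dBu).
Check: -17 + (13 − (-17))/6 = -17 + 5 = -12 dBu. ✓

-17 dBu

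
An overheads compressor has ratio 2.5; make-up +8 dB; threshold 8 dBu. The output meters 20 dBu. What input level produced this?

18 dBu

Before make-up, the level was 20 − 8 = 12 dBu.
The compressed level sits 12 − 8 = 4 dB over threshold.
Before 2.5:1 compression the overshoot was 4 × 2.5 = 10 dB, so input = 8 + 10 = 18 dBu.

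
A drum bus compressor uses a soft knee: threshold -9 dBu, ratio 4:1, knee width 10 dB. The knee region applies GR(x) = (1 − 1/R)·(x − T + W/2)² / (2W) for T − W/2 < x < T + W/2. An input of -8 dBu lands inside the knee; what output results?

x − T + W/2 = -8 − (-9) + 5 = 6.
GR = (1 − 1/4) × 6² / 20 = 0.75 × 36 / 20 = 1.35 dB.
Output = -8 − 1.35 = -9.35 dBu.

-9.35 dBu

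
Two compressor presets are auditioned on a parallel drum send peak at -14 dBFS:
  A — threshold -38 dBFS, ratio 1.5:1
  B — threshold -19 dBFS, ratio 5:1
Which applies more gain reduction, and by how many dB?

A, by 4 dB

A: 24 dB over, compressed to 16 dB over, so 8 dB of GR.
B: 5 dB over, compressed to 1 dB over, so 4 dB of GR.
A reduces 4 dB more.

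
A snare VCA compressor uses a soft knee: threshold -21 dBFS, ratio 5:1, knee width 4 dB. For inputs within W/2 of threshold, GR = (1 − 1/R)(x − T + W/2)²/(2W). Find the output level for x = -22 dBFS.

x − T + W/2 = -22 − (-21) + 2 = 1.
GR = (1 − 1/5) × 1² / 8 = 0.8 × 1 / 8 = 0.1 dB.
Output = -22 − 0.1 = -22.1 dBFS.

-22.1 dBFS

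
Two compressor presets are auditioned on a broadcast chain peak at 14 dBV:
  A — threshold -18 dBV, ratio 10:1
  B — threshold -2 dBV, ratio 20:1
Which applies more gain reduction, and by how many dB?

A: 32 dB over, compressed to 3.2 dB over, so 28.8 dB of GR.
B: 16 dB over, compressed to 0.8 dB over, so 15.2 dB of GR.
Difference: 13.6 dB in favour of A.

A, by 13.6 dB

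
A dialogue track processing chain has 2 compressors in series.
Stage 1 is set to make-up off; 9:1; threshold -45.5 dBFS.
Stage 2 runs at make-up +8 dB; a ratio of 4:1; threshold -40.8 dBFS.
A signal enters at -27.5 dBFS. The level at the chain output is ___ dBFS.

-35.5 dBFS

Stage 1: -27.5 dBFS is 18 dB over -45.5 dBFS; at 9:1 that becomes 2 dB over, giving -43.5 dBFS.
Stage 2: below threshold (-43.5 ≤ -40.8); passes unchanged; make-up brings it to -35.5 dBFS.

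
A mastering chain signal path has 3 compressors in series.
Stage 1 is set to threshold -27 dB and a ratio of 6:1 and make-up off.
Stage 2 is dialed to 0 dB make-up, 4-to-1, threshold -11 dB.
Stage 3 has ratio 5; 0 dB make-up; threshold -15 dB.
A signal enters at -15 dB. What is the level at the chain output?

Stage 1: overshoot 12 dB → 12/6 = 2 dB → -25 dB.
Stage 2: -25 dB ≤ -11 dB, so stage 2 doesn't engage; output -25 dB.
Stage 3: -25 dB ≤ -15 dB, so stage 3 doesn't engage; output -25 dB.

-25 dB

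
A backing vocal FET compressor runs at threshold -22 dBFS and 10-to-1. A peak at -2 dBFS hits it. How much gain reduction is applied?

-2 dBFS exceeds the threshold by 20 dB.
At 10:1, output sits 20/10 = 2 dB above threshold.
So the signal is attenuated by 20 − 2 = 18 dB.

18 dB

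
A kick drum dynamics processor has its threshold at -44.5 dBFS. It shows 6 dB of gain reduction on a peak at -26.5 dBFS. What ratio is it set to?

Input overshoot = -26.5 − (-44.5) = 18 dB.
Output overshoot = 18 − 6 = 12 dB.
Ratio = input overshoot / output overshoot = 18 / 12 = 1.5.

1.5:1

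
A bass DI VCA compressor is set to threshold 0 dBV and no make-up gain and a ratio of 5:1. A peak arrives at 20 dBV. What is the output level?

Overshoot: 20 − 0 = 20 dB.
The 20 dB excess becomes 4 dB after 5:1 reduction.
Output = 0 + 4 = 4 dBV.

4 dBV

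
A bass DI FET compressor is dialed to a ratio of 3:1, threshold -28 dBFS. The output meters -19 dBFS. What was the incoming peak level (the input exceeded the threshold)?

That's 9 dB above the -28 dBFS threshold.
Undo the ratio: input overshoot = 9 × 3 = 27 dB, giving input = -1 dBFS.

-1 dBFS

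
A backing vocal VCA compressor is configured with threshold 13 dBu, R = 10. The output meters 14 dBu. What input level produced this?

That's 1 dB above the 13 dBu threshold.
Before 10:1 compression the overshoot was 1 × 10 = 10 dB, so input = 13 + 10 = 23 dBu.

23 dBu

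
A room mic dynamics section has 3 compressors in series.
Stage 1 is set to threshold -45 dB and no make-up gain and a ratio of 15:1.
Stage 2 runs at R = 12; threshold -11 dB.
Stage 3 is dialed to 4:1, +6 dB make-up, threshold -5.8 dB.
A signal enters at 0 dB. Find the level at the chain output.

Stage 1: 45 dB above -45 dB, reduced 15:1 to 3 dB above → -42 dB.
Stage 2: -42 dB ≤ -11 dB, so stage 2 doesn't engage; output -42 dB.
Stage 3: below threshold (-42 ≤ -5.8); passes unchanged; make-up brings it to -36 dB.

-36 dB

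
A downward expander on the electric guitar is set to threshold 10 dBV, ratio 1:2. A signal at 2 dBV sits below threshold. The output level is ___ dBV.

Undershoot = 10 − 2 = 8 dB.
At 1:2, that expands to 16 dB under threshold.
Output = 10 − 16 = -6 dBV.

-6 dBV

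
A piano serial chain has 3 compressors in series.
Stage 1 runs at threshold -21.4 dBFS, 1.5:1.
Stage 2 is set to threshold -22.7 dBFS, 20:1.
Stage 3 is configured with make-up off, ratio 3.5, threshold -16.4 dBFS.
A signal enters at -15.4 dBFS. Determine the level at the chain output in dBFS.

-22.435 dBFS

Stage 1: overshoot 6 dB → 6/1.5 = 4 dB → -17.4 dBFS.
Stage 2: overshoot 5.3 dB → 5.3/20 = 0.265 dB → -22.435 dBFS.
Stage 3: -22.435 dBFS is at or below the -16.4 dBFS threshold — no compression; output -22.435 dBFS.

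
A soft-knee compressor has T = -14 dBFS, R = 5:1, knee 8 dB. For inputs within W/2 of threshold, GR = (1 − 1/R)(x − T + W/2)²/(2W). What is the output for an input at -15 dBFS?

-15.45 dBFS

x − T + W/2 = -15 − (-14) + 4 = 3.
GR = (1 − 1/5) × 3² / 16 = 0.8 × 9 / 16 = 0.45 dB.
Output = -15 − 0.45 = -15.45 dBFS.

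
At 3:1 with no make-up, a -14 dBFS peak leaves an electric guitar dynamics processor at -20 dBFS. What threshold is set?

-23 dBFS

Let T be the threshold. Output overshoot = (input overshoot)/R, so -20 − T = (-14 − T)/3.
3·(-20 − T) = -14 − T → 2·T = -60 − (-14) = -46.
T = -46/2 = -23 dBFS.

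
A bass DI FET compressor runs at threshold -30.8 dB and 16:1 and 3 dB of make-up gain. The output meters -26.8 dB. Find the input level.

Remove make-up: -26.8 − 3 = -29.8 dB.
The compressed level sits -29.8 − (-30.8) = 1 dB over threshold.
Undo the ratio: input overshoot = 1 × 16 = 16 dB, giving input = -14.8 dB.

-14.8 dB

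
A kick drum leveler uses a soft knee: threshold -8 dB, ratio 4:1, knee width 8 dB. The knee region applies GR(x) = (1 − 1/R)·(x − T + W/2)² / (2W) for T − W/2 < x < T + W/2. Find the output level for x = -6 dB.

-7.6875 dB

x − T + W/2 = -6 − (-8) + 4 = 6.
GR = (1 − 1/4) × 6² / 16 = 0.75 × 36 / 16 = 1.6875 dB.
Output = -6 − 1.6875 = -7.6875 dB.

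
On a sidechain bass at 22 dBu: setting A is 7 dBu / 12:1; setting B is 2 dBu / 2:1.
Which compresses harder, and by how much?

A, by 3.75 dB

A: 15 dB over, compressed to 1.25 dB over, so 13.75 dB of GR.
B: 20 dB over, compressed to 10 dB over, so 10 dB of GR.
Difference: 3.75 dB in favour of A.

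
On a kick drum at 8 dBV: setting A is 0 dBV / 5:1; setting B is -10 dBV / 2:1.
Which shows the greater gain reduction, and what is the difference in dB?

B, by 2.6 dB

A: 8 dB over, compressed to 1.6 dB over, so 6.4 dB of GR.
B: 18 dB over, compressed to 9 dB over, so 9 dB of GR.
Difference: 2.6 dB in favour of B.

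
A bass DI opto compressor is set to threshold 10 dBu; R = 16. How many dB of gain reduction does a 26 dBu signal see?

15 dB

Overshoot = 26 − 10 = 16 dB.
A 16:1 ratio leaves 1 dB of that excess.
GR = overshoot in − overshoot out = 16 − 1 = 15 dB.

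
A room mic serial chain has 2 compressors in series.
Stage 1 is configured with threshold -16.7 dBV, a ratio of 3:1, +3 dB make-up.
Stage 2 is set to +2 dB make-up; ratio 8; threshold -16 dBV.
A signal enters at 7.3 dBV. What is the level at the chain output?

Stage 1: overshoot 24 dB → 24/3 = 8 dB → -8.7 dBV; +3 dB make-up → -5.7 dBV.
Stage 2: 10.3 dB above -16 dBV, reduced 8:1 to 1.2875 dB above → -14.7125 dBV; +2 dB make-up → -12.7125 dBV.

-12.7125 dBV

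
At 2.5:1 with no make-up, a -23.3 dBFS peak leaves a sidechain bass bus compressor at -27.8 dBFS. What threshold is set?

-30.8 dBFS

Input is 7.5 dB above T (since output overshoot × R = input overshoot: (-27.8 − T)·2.5 = -23.3 − T gives T = -30.8 dBFS).
Check: -30.8 + (-23.3 − (-30.8))/2.5 = -30.8 + 3 = -27.8 dBFS. ✓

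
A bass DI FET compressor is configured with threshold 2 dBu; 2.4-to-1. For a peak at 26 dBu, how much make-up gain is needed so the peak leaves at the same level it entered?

The peak compresses to 2 + 24/2.4 = 12 dBu.
To reach 26 dBu requires 26 − 12 = 14 dB of make-up.

14 dB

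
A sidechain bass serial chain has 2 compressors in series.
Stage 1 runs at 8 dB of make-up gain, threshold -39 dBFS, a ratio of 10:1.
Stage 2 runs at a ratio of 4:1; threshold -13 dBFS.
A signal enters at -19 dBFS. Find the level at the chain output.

Stage 1: overshoot 20 dB → 20/10 = 2 dB → -37 dBFS; +8 dB make-up → -29 dBFS.
Stage 2: -29 dBFS ≤ -13 dBFS, so stage 2 doesn't engage; output -29 dBFS.

-29 dBFS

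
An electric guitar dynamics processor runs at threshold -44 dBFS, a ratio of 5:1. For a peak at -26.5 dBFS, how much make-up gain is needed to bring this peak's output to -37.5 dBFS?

Overshoot 17.5 dB → 17.5/5 = 3.5 dB after compression, so the compressed level is -44 + 3.5 = -40.5 dBFS.
Make-up = target − compressed = -37.5 − (-40.5) = 3 dB.

3 dB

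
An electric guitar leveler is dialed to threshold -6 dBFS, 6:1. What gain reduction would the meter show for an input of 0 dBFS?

Overshoot = 0 − (-6) = 6 dB.
A 6:1 ratio leaves 1 dB of that excess.
GR = overshoot in − overshoot out = 6 − 1 = 5 dB.

5 dB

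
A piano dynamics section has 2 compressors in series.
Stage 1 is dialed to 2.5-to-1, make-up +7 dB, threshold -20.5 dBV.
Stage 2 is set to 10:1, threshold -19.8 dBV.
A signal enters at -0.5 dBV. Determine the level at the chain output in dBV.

Stage 1: overshoot 20 dB → 20/2.5 = 8 dB → -12.5 dBV; +7 dB make-up → -5.5 dBV.
Stage 2: 14.3 dB above -19.8 dBV, reduced 10:1 to 1.43 dB above → -18.37 dBV.

-18.37 dBV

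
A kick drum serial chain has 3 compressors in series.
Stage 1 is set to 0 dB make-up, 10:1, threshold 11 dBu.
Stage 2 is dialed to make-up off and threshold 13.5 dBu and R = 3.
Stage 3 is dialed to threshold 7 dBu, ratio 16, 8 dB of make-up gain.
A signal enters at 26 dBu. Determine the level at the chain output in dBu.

Stage 1: 15 dB above 11 dBu, reduced 10:1 to 1.5 dB above → 12.5 dBu.
Stage 2: below threshold (12.5 ≤ 13.5); passes unchanged; output 12.5 dBu.
Stage 3: overshoot 5.5 dB → 5.5/16 = 0.34375 dB → 7.34375 dBu; +8 dB make-up → 15.34375 dBu.

15.34375 dBu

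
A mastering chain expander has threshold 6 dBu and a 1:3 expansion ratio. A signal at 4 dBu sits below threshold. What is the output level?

0 dBu

The input is 2 dB below the 6 dBu threshold.
A 1:3 expander multiplies undershoot by 3: 2 × 3 = 6 dB below threshold.
Output = 6 − 6 = 0 dBu.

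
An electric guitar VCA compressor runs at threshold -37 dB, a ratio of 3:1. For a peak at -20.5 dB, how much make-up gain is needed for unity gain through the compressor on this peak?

The peak compresses to -37 + 16.5/3 = -31.5 dB.
To reach -20.5 dB requires -20.5 − (-31.5) = 11 dB of make-up.

11 dB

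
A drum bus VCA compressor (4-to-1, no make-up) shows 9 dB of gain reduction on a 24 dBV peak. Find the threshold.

12 dBV

Let T be the threshold. Output overshoot = (input overshoot)/R, so 15 − T = (24 − T)/4.
4·(15 − T) = 24 − T → 3·T = 60 − 24 = 36.
T = 36/3 = 12 dBV.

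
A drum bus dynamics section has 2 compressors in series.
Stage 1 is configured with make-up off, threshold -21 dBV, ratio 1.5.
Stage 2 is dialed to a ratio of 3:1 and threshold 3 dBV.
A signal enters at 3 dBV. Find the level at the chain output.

-5 dBV

Stage 1: 3 dBV is 24 dB over -21 dBV; at 1.5:1 that becomes 16 dB over, giving -5 dBV.
Stage 2: below threshold (-5 ≤ 3); passes unchanged; output -5 dBV.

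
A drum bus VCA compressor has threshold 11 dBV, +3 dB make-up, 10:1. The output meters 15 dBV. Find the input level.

21 dBV

Remove make-up: 15 − 3 = 12 dBV.
That's 1 dB above the 11 dBV threshold.
Input overshoot = R × output overshoot = 10 dB → input = 11 + 10 = 21 dBV.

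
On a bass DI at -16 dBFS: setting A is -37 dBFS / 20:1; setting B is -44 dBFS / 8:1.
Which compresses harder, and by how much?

B, by 4.55 dB

A: GR = 21 − 21/20 = 19.95 dB.
B: GR = 28 − 28/8 = 24.5 dB.
B applies 4.55 dB more gain reduction.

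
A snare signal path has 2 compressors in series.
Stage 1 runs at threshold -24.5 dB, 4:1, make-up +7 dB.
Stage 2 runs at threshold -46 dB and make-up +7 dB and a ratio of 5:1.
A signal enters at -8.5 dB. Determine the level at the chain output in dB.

Stage 1: overshoot 16 dB → 16/4 = 4 dB → -20.5 dB; +7 dB make-up → -13.5 dB.
Stage 2: 32.5 dB above -46 dB, reduced 5:1 to 6.5 dB above → -39.5 dB; +7 dB make-up → -32.5 dB.

-32.5 dB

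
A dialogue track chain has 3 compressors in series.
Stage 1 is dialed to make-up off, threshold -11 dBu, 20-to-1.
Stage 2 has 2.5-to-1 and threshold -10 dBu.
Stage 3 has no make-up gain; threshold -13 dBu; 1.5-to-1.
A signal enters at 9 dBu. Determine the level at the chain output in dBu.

Stage 1: 20 dB above -11 dBu, reduced 20:1 to 1 dB above → -10 dBu.
Stage 2: -10 dBu ≤ -10 dBu, so stage 2 doesn't engage; output -10 dBu.
Stage 3: -10 dBu is 3 dB over -13 dBu; at 1.5:1 that becomes 2 dB over, giving -11 dBu.

-11 dBu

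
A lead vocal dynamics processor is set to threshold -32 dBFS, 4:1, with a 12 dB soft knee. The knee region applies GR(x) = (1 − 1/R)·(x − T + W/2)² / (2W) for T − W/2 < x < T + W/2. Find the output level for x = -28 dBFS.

x − T + W/2 = -28 − (-32) + 6 = 10.
GR = (1 − 1/4) × 10² / 24 = 0.75 × 100 / 24 = 3.125 dB.
Output = -28 − 3.125 = -31.125 dBFS.

-31.125 dBFS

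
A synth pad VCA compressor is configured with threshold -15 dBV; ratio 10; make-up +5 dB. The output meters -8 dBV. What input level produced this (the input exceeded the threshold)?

Remove make-up: -8 − 5 = -13 dBV.
That's 2 dB above the -15 dBV threshold.
Undo the ratio: input overshoot = 2 × 10 = 20 dB, giving input = 5 dBV.

5 dBV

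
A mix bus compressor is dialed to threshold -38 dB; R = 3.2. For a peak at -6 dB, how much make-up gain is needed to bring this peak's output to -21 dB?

7 dB

The peak compresses to -38 + 32/3.2 = -28 dB.
To reach -21 dB requires -21 − (-28) = 7 dB of make-up.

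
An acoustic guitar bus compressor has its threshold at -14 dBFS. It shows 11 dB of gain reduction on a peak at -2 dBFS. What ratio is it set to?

12:1

Input overshoot = -2 − (-14) = 12 dB.
Output overshoot = 12 − 11 = 1 dB.
Ratio = input overshoot / output overshoot = 12 / 1 = 12.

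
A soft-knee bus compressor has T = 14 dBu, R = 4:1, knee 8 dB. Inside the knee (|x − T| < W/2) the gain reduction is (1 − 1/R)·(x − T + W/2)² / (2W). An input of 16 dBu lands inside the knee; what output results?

x − T + W/2 = 16 − 14 + 4 = 6.
GR = (1 − 1/4) × 6² / 16 = 0.75 × 36 / 16 = 1.6875 dB.
Output = 16 − 1.6875 = 14.3125 dBu.

14.3125 dBu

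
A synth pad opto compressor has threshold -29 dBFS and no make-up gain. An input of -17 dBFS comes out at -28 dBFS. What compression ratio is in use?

Input overshoot = -17 − (-29) = 12 dB; output overshoot = -28 − (-29) = 1 dB.
Ratio = 12 / 1 = 12.

12:1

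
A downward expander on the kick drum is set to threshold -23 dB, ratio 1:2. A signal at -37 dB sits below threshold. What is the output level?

Undershoot = (-23) − (-37) = 14 dB.
At 1:2, that expands to 28 dB under threshold.
Output = -23 − 28 = -51 dB.

-51 dB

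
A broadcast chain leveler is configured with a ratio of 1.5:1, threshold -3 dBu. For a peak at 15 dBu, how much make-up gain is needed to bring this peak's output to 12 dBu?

The peak compresses to -3 + 18/1.5 = 9 dBu.
To reach 12 dBu requires 12 − 9 = 3 dB of make-up.

3 dB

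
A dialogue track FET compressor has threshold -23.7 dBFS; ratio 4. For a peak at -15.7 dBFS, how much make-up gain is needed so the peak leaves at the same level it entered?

6 dB

Overshoot 8 dB → 8/4 = 2 dB after compression, so the compressed level is -23.7 + 2 = -21.7 dBFS.
Make-up = target − compressed = -15.7 − (-21.7) = 6 dB.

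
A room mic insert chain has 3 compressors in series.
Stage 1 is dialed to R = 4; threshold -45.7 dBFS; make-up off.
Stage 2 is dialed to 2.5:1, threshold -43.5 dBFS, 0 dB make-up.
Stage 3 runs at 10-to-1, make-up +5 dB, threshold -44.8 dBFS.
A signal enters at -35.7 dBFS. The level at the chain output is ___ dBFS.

Stage 1: 10 dB above -45.7 dBFS, reduced 4:1 to 2.5 dB above → -43.2 dBFS.
Stage 2: -43.2 dBFS is 0.3 dB over -43.5 dBFS; at 2.5:1 that becomes 0.12 dB over, giving -43.38 dBFS.
Stage 3: overshoot 1.42 dB → 1.42/10 = 0.142 dB → -44.658 dBFS; +5 dB make-up → -39.658 dBFS.

-39.658 dBFS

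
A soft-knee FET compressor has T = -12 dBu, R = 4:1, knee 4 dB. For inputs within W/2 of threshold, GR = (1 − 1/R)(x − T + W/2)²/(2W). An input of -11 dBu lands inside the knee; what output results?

x − T + W/2 = -11 − (-12) + 2 = 3.
GR = (1 − 1/4) × 3² / 8 = 0.75 × 9 / 8 = 0.84375 dB.
Output = -11 − 0.84375 = -11.84375 dBu.

-11.84375 dBu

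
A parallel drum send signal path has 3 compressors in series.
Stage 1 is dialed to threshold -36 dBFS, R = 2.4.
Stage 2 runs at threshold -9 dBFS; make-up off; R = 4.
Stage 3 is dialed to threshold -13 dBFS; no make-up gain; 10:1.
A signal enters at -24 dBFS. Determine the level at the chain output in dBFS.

Stage 1: -24 dBFS is 12 dB over -36 dBFS; at 2.4:1 that becomes 5 dB over, giving -31 dBFS.
Stage 2: below threshold (-31 ≤ -9); passes unchanged; output -31 dBFS.
Stage 3: -31 dBFS ≤ -13 dBFS, so stage 3 doesn't engage; output -31 dBFS.

-31 dBFS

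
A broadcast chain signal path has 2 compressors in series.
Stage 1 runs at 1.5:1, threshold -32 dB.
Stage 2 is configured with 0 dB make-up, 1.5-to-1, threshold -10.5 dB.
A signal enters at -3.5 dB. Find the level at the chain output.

Stage 1: -3.5 dB is 28.5 dB over -32 dB; at 1.5:1 that becomes 19 dB over, giving -13 dB.
Stage 2: -13 dB is at or below the -10.5 dB threshold — no compression; output -13 dB.

-13 dB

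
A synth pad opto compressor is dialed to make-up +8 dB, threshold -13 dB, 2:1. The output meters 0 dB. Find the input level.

Remove make-up: 0 − 8 = -8 dB.
That's 5 dB above the -13 dB threshold.
Input overshoot = R × output overshoot = 10 dB → input = -13 + 10 = -3 dB.

-3 dB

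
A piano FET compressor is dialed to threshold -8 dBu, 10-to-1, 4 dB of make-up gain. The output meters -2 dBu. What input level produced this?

12 dBu

Stripping the +4 dB make-up gives -6 dBu at the gain stage.
That's 2 dB above the -8 dBu threshold.
Input overshoot = R × output overshoot = 20 dB → input = -8 + 20 = 12 dBu.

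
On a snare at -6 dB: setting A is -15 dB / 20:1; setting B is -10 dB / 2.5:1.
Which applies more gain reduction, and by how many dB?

A, by 6.15 dB

A: GR = 9 − 9/20 = 8.55 dB.
B: GR = 4 − 4/2.5 = 2.4 dB.
A reduces 6.15 dB more.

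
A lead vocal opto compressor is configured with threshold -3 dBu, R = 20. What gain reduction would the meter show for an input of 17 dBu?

19 dB

Overshoot = 17 − (-3) = 20 dB.
After 20:1 compression the overshoot becomes 20/20 = 1 dB.
GR = overshoot in − overshoot out = 20 − 1 = 19 dB.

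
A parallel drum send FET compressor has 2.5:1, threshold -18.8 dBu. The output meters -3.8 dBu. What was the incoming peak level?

18.7 dBu

Post-compression overshoot = -3.8 − (-18.8) = 15 dB.
Input overshoot = R × output overshoot = 37.5 dB → input = -18.8 + 37.5 = 18.7 dBu.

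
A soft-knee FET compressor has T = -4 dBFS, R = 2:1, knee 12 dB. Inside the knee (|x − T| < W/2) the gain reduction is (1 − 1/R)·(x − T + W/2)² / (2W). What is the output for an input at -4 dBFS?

x − T + W/2 = -4 − (-4) + 6 = 6.
GR = (1 − 1/2) × 6² / 24 = 0.5 × 36 / 24 = 0.75 dB.
Output = -4 − 0.75 = -4.75 dBFS.

-4.75 dBFS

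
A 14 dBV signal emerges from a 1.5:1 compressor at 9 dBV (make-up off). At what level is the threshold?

-1 dBV

Let T be the threshold. Output overshoot = (input overshoot)/R, so 9 − T = (14 − T)/1.5.
1.5·(9 − T) = 14 − T → 0.5·T = 13.5 − 14 = -0.5.
T = -0.5/0.5 = -1 dBV.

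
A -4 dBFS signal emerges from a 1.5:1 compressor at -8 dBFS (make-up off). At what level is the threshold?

Gain reduction = -4 − (-8) = 4 dB; output overshoot = GR / (R − 1) = 4 / 0.5 = 8 dB.
Threshold = output − output overshoot = -8 − 8 = -16 dBFS.

-16 dBFS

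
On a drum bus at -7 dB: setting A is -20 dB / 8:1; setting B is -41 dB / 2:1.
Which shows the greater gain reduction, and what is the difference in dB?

A: 13 dB over, compressed to 1.625 dB over, so 11.375 dB of GR.
B: 34 dB over, compressed to 17 dB over, so 17 dB of GR.
B reduces 5.625 dB more.

B, by 5.625 dB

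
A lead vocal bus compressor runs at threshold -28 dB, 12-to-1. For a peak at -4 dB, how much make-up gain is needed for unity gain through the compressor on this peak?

Overshoot 24 dB → 24/12 = 2 dB after compression, so the compressed level is -28 + 2 = -26 dB.
Make-up = target − compressed = -4 − (-26) = 22 dB.

22 dB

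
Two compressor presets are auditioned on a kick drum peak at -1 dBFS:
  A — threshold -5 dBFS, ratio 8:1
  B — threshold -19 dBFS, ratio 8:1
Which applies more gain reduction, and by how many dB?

A: GR = 4 − 4/8 = 3.5 dB.
B: GR = 18 − 18/8 = 15.75 dB.
B reduces 12.25 dB more.

B, by 12.25 dB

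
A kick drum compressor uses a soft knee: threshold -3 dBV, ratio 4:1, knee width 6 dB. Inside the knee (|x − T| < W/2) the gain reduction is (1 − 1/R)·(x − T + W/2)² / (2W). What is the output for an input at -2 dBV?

-3 dBV

x − T + W/2 = -2 − (-3) + 3 = 4.
GR = (1 − 1/4) × 4² / 12 = 0.75 × 16 / 12 = 1 dB.
Output = -2 − 1 = -3 dBV.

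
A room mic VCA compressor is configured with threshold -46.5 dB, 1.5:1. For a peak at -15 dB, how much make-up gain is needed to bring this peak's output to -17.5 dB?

8 dB

Overshoot 31.5 dB → 31.5/1.5 = 21 dB after compression, so the compressed level is -46.5 + 21 = -25.5 dB.
Make-up = target − compressed = -17.5 − (-25.5) = 8 dB.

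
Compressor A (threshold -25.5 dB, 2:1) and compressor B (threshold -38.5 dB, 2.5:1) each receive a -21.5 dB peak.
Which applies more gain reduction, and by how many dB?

A: 4 dB over, compressed to 2 dB over, so 2 dB of GR.
B: 17 dB over, compressed to 6.8 dB over, so 10.2 dB of GR.
B applies 8.2 dB more gain reduction.

B, by 8.2 dB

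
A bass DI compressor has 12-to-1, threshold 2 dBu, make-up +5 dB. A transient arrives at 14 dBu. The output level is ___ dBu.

14 dBu sits 12 dB over threshold.
The 12 dB excess becomes 1 dB after 12:1 reduction.
So the level is 2 + 1 = 3 dBu; make-up adds 5 dB, giving 8 dBu.

8 dBu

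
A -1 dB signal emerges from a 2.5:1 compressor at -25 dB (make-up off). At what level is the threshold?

Input is 40 dB above T (since output overshoot × R = input overshoot: (-25 − T)·2.5 = -1 − T gives T = -41 dB).
Check: -41 + (-1 − (-41))/2.5 = -41 + 16 = -25 dB. ✓

-41 dB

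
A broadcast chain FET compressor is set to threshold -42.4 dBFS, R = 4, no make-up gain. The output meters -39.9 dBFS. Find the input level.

That's 2.5 dB above the -42.4 dBFS threshold.
Before 4:1 compression the overshoot was 2.5 × 4 = 10 dB, so input = -42.4 + 10 = -32.4 dBFS.

-32.4 dBFS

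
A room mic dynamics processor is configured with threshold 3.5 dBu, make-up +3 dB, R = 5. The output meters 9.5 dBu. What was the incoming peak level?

Remove make-up: 9.5 − 3 = 6.5 dBu.
Post-compression overshoot = 6.5 − 3.5 = 3 dB.
Undo the ratio: input overshoot = 3 × 5 = 15 dB, giving input = 18.5 dBu.

18.5 dBu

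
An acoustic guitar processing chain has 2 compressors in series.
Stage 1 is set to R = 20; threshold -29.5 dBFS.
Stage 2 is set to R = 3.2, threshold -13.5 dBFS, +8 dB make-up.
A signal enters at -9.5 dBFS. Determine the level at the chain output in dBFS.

Stage 1: 20 dB above -29.5 dBFS, reduced 20:1 to 1 dB above → -28.5 dBFS.
Stage 2: -28.5 dBFS is at or below the -13.5 dBFS threshold — no compression; make-up brings it to -20.5 dBFS.

-20.5 dBFS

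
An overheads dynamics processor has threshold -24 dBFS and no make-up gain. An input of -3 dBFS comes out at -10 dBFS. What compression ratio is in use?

1.5:1

Input overshoot = -3 − (-24) = 21 dB; output overshoot = -10 − (-24) = 14 dB.
Ratio = 21 / 14 = 1.5.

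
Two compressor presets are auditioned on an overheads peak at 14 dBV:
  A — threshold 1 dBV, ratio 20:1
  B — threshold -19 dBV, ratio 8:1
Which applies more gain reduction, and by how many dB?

B, by 16.525 dB

A: GR = 13 − 13/20 = 12.35 dB.
B: GR = 33 − 33/8 = 28.875 dB.
B applies 16.525 dB more gain reduction.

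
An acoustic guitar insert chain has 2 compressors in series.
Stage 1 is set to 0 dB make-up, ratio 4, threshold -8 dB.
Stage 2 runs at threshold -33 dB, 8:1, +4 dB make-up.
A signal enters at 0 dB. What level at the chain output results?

Stage 1: 0 dB is 8 dB over -8 dB; at 4:1 that becomes 2 dB over, giving -6 dB.
Stage 2: -6 dB is 27 dB over -33 dB; at 8:1 that becomes 3.375 dB over, giving -29.625 dB; +4 dB make-up → -25.625 dB.

-25.625 dB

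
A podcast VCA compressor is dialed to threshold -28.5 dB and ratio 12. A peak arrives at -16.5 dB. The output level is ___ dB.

-27.5 dB

-16.5 dB sits 12 dB over threshold.
12:1 compression reduces that to 12/12 = 1 dB over.
Output = -28.5 + 1 = -27.5 dB.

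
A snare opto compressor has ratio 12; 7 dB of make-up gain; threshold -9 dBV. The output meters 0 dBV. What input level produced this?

Stripping the +7 dB make-up gives -7 dBV at the gain stage.
The compressed level sits -7 − (-9) = 2 dB over threshold.
Input overshoot = R × output overshoot = 24 dB → input = -9 + 24 = 15 dBV.

15 dBV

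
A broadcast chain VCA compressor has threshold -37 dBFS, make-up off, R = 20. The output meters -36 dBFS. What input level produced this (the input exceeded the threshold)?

-17 dBFS

That's 1 dB above the -37 dBFS threshold.
Undo the ratio: input overshoot = 1 × 20 = 20 dB, giving input = -17 dBFS.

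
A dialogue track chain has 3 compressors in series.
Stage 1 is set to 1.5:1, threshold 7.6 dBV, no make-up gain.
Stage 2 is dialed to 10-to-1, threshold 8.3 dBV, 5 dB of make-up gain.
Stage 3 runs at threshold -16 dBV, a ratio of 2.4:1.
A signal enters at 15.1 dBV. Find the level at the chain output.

Stage 1: 7.5 dB above 7.6 dBV, reduced 1.5:1 to 5 dB above → 12.6 dBV.
Stage 2: 4.3 dB above 8.3 dBV, reduced 10:1 to 0.43 dB above → 8.73 dBV; +5 dB make-up → 13.73 dBV.
Stage 3: 13.73 dBV is 29.73 dB over -16 dBV; at 2.4:1 that becomes 12.3875 dB over, giving -3.6125 dBV.

-3.6125 dBV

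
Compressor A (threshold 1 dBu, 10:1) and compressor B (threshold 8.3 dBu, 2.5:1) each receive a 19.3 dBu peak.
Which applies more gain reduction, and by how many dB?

A: overshoot 18.3 dB → output overshoot 1.83 dB → GR 16.47 dB.
B: overshoot 11 dB → output overshoot 4.4 dB → GR 6.6 dB.
A applies 9.87 dB more gain reduction.

A, by 9.87 dB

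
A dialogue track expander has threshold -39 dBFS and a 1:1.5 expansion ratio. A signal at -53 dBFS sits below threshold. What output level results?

-60 dBFS

Below threshold, a 1:1.5 expander applies gain = (1.5−1)×(T − x) of attenuation.
(1.5−1) × 14 = 7 dB, so output = -53 − 7 = -60 dBFS.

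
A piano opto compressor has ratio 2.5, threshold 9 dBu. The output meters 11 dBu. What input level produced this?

The compressed level sits 11 − 9 = 2 dB over threshold.
Undo the ratio: input overshoot = 2 × 2.5 = 5 dB, giving input = 14 dBu.

14 dBu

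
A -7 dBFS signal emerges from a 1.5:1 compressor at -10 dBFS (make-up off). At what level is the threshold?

-16 dBFS

Gain reduction = -7 − (-10) = 3 dB; output overshoot = GR / (R − 1) = 3 / 0.5 = 6 dB.
Threshold = output − output overshoot = -10 − 6 = -16 dBFS.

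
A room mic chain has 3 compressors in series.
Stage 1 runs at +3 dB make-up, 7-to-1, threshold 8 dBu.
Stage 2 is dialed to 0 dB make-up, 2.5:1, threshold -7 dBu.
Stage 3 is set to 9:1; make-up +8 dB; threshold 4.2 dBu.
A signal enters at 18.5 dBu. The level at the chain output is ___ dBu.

8.8 dBu

Stage 1: 18.5 dBu is 10.5 dB over 8 dBu; at 7:1 that becomes 1.5 dB over, giving 9.5 dBu; +3 dB make-up → 12.5 dBu.
Stage 2: overshoot 19.5 dB → 19.5/2.5 = 7.8 dB → 0.8 dBu.
Stage 3: 0.8 dBu is at or below the 4.2 dBu threshold — no compression; make-up brings it to 8.8 dBu.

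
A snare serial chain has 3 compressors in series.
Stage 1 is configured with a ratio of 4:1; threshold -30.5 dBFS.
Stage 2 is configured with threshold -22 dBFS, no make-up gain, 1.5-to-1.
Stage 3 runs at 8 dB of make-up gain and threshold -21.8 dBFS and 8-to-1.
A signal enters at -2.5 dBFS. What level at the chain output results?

Stage 1: -2.5 dBFS is 28 dB over -30.5 dBFS; at 4:1 that becomes 7 dB over, giving -23.5 dBFS.
Stage 2: -23.5 dBFS is at or below the -22 dBFS threshold — no compression; output -23.5 dBFS.
Stage 3: -23.5 dBFS ≤ -21.8 dBFS, so stage 3 doesn't engage; make-up brings it to -15.5 dBFS.

-15.5 dBFS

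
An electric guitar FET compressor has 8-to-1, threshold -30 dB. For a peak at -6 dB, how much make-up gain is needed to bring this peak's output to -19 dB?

8 dB

Overshoot 24 dB → 24/8 = 3 dB after compression, so the compressed level is -30 + 3 = -27 dB.
Make-up = target − compressed = -19 − (-27) = 8 dB.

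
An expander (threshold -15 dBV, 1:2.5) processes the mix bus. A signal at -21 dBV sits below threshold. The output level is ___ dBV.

-30 dBV

Below threshold, a 1:2.5 expander applies gain = (2.5−1)×(T − x) of attenuation.
(2.5−1) × 6 = 9 dB, so output = -21 − 9 = -30 dBV.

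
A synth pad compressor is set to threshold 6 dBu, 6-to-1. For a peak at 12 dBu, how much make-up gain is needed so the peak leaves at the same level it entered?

The peak compresses to 6 + 6/6 = 7 dBu.
To reach 12 dBu requires 12 − 7 = 5 dB of make-up.

5 dB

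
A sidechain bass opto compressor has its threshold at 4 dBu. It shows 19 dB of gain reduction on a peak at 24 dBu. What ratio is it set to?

Input overshoot = 24 − 4 = 20 dB.
Output overshoot = 20 − 19 = 1 dB.
Ratio = input overshoot / output overshoot = 20 / 1 = 20.

20:1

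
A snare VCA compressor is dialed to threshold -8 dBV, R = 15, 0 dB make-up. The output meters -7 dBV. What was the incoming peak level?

7 dBV

The compressed level sits -7 − (-8) = 1 dB over threshold.
Undo the ratio: input overshoot = 1 × 15 = 15 dB, giving input = 7 dBV.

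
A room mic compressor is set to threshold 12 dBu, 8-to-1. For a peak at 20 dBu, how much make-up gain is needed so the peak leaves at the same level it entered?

Without make-up, output = threshold + overshoot/8 = 12 + 1 = 13 dBu.
Gap to target: 7 dB.

7 dB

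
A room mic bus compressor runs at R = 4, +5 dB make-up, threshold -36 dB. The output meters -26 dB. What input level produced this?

-16 dB

Stripping the +5 dB make-up gives -31 dB at the gain stage.
The compressed level sits -31 − (-36) = 5 dB over threshold.
Input overshoot = R × output overshoot = 20 dB → input = -36 + 20 = -16 dB.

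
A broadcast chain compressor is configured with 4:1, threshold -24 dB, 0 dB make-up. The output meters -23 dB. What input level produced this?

-20 dB

That's 1 dB above the -24 dB threshold.
Before 4:1 compression the overshoot was 1 × 4 = 4 dB, so input = -24 + 4 = -20 dB.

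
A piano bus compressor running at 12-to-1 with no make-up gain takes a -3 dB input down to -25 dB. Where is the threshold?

Input is 24 dB above T (since output overshoot × R = input overshoot: (-25 − T)·12 = -3 − T gives T = -27 dB).
Check: -27 + (-3 − (-27))/12 = -27 + 2 = -25 dB. ✓

-27 dB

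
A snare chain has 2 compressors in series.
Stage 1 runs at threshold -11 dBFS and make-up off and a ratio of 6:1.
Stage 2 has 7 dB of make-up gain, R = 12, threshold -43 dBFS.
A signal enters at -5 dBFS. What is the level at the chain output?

Stage 1: 6 dB above -11 dBFS, reduced 6:1 to 1 dB above → -10 dBFS.
Stage 2: -10 dBFS is 33 dB over -43 dBFS; at 12:1 that becomes 2.75 dB over, giving -40.25 dBFS; +7 dB make-up → -33.25 dBFS.

-33.25 dBFS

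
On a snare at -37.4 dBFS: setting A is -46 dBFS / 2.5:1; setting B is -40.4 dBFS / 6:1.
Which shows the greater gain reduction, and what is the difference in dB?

A, by 2.66 dB

A: GR = 8.6 − 8.6/2.5 = 5.16 dB.
B: GR = 3 − 3/6 = 2.5 dB.
A applies 2.66 dB more gain reduction.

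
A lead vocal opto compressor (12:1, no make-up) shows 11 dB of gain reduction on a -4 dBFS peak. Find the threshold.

-16 dBFS

Input is 12 dB above T (since output overshoot × R = input overshoot: (-15 − T)·12 = -4 − T gives T = -16 dBFS).
Check: -16 + (-4 − (-16))/12 = -16 + 1 = -15 dBFS. ✓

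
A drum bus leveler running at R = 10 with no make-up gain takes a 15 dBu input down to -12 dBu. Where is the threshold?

Gain reduction = 15 − (-12) = 27 dB; output overshoot = GR / (R − 1) = 27 / 9 = 3 dB.
Threshold = output − output overshoot = -12 − 3 = -15 dBu.

-15 dBu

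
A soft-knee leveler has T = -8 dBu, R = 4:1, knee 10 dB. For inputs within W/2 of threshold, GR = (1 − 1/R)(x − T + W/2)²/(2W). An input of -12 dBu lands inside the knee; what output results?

x − T + W/2 = -12 − (-8) + 5 = 1.
GR = (1 − 1/4) × 1² / 20 = 0.75 × 1 / 20 = 0.0375 dB.
Output = -12 − 0.0375 = -12.0375 dBu.

-12.0375 dBu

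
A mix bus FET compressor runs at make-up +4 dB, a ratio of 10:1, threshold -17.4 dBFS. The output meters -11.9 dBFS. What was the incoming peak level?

-2.4 dBFS

Before make-up, the level was -11.9 − 4 = -15.9 dBFS.
The compressed level sits -15.9 − (-17.4) = 1.5 dB over threshold.
Undo the ratio: input overshoot = 1.5 × 10 = 15 dB, giving input = -2.4 dBFS.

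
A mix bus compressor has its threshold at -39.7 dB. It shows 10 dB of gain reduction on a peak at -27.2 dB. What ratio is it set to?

Input overshoot = -27.2 − (-39.7) = 12.5 dB.
Output overshoot = 12.5 − 10 = 2.5 dB.
Ratio = input overshoot / output overshoot = 12.5 / 2.5 = 5.

5:1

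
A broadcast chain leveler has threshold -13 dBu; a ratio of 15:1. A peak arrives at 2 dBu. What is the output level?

-12 dBu

The input is 15 dB above the -13 dBu threshold.
15:1 compression reduces that to 15/15 = 1 dB over.
That puts the output at -12 dBu.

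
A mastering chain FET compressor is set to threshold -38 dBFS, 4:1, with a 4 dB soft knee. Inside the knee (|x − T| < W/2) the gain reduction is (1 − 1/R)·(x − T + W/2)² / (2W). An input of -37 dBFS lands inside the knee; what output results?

-37.84375 dBFS

x − T + W/2 = -37 − (-38) + 2 = 3.
GR = (1 − 1/4) × 3² / 8 = 0.75 × 9 / 8 = 0.84375 dB.
Output = -37 − 0.84375 = -37.84375 dBFS.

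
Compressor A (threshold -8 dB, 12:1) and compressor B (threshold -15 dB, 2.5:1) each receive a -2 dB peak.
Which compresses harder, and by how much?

A: 6 dB over, compressed to 0.5 dB over, so 5.5 dB of GR.
B: 13 dB over, compressed to 5.2 dB over, so 7.8 dB of GR.
Difference: 2.3 dB in favour of B.

B, by 2.3 dB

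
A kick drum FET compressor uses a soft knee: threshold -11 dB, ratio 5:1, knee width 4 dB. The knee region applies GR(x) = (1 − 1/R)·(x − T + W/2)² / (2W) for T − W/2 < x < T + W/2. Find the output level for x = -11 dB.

-11.4 dB

x − T + W/2 = -11 − (-11) + 2 = 2.
GR = (1 − 1/5) × 2² / 8 = 0.8 × 4 / 8 = 0.4 dB.
Output = -11 − 0.4 = -11.4 dB.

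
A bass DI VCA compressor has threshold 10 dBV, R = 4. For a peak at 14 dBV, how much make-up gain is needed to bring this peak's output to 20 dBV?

Without make-up, output = threshold + overshoot/4 = 10 + 1 = 11 dBV.
Gap to target: 9 dB.

9 dB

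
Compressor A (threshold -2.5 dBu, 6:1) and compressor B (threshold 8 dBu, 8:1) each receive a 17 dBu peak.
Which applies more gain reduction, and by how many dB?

A: overshoot 19.5 dB → output overshoot 3.25 dB → GR 16.25 dB.
B: overshoot 9 dB → output overshoot 1.125 dB → GR 7.875 dB.
A reduces 8.375 dB more.

A, by 8.375 dB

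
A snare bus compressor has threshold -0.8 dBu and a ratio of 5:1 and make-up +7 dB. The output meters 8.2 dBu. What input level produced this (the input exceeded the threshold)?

9.2 dBu

Stripping the +7 dB make-up gives 1.2 dBu at the gain stage.
The compressed level sits 1.2 − (-0.8) = 2 dB over threshold.
Input overshoot = R × output overshoot = 10 dB → input = -0.8 + 10 = 9.2 dBu.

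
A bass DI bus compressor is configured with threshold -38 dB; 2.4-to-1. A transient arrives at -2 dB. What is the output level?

-23 dB

-2 dB sits 36 dB over threshold.
The 36 dB excess becomes 15 dB after 2.4:1 reduction.
That puts the output at -23 dB.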